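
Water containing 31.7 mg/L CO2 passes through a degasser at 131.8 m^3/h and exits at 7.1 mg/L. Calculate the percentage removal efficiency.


CO2_out / CO2_in = 7.1 / 31.7 = 0.22397476
Fraction remaining = 0.22397476
efficiency = (1 - 0.22397476) * 100 = 77.6025 %

77.6025 %


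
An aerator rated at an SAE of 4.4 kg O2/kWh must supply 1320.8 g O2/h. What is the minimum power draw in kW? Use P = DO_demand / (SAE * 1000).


SAE in g O2/kWh = 4.4 * 1000 = 4400 g/kWh
P = DO_demand / SAE_g = 1320.8 / 4400 = 0.300182 kW

0.300182 kW


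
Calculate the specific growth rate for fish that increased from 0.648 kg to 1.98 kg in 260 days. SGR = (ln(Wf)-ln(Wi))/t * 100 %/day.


ln(W_f) = ln(1.98) = 0.68309684
ln(W_i) = ln(0.648) = -0.43386458
ln(W_f) - ln(W_i) = 0.68309684 - -0.43386458 = 1.1169614
SGR = 1.1169614 / 260 * 100 = 0.429601 %/day

0.429601 %/day


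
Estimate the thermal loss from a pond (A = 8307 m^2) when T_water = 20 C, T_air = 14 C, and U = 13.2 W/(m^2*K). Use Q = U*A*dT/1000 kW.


Temperature difference dT = 20 - 14 = 6 K
Heat loss (W) = U * A * dT = 13.2 * 8307 * 6 = 657914.4 W
Convert to kW: 657914.4 / 1000 = 657.9144 kW

657.9144 kW


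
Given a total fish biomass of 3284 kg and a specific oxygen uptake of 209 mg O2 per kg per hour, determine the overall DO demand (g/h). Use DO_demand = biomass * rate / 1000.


Total O2 consumption (mg/h) = 3284 kg * 209 mg/(kg*h) = 686356 mg/h
Convert to g/h: 686356 / 1000 = 686.356 g/h

686.356 g/h


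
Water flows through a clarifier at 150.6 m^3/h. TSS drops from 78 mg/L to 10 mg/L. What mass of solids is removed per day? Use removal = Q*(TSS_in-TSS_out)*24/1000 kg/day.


Concentration drop: TSS_in - TSS_out = 78 - 10 = 68 mg/L
Hourly solids removed = Q * dTSS = 150.6 m^3/h * 68 mg/L = 10240.8 g/h  (m^3/h * mg/L = g/h)
Daily solids removed = 10240.8 * 24 = 245779.2 g/day
Convert g to kg: 245779.2 / 1000 = 245.7792 kg/day

245.7792 kg/day


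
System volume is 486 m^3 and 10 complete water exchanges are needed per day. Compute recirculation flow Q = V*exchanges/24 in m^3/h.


Daily recirculation volume = 486 m^3 * 10 = 4860 m^3/day
Flow rate Q = daily volume / 24 h = 4860 / 24 = 202.5 m^3/h

202.5 m^3/h


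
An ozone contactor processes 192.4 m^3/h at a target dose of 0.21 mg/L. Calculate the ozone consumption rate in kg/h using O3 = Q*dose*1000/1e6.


O3 demand (mg/h) = Q * dose * 1000 = 192.4 * 0.21 * 1000 = 40404 mg/h
Convert mg to kg: 40404 / 1e6 = 0.040404 kg/h

0.040404 kg/h


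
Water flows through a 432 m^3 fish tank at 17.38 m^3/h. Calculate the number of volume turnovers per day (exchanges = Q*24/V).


Daily flow volume = 17.38 m^3/h * 24 h = 417.12 m^3/day
Exchanges = daily flow / tank volume = 417.12 / 432 = 0.965556 exchanges/day

0.965556 exchanges/day


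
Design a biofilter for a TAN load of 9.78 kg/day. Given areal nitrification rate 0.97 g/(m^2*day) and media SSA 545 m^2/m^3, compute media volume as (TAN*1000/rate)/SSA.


A = 9.78*1000 / 0.97 = 10082.474 m^2
V = 10082.474 / 545 = 18.5

18.5 m^3


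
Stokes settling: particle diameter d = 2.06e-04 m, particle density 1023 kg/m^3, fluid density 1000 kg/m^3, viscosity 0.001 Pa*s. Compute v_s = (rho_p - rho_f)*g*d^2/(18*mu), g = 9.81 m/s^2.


Density difference: rho_p - rho_f = 1023 - 1000 = 23 kg/m^3
d^2 = (2.06e-04)^2 = 4.2436e-08 m^2
Numerator = (rho_p - rho_f) * g * d^2 = 23 * 9.81 * 4.2436e-08 = 9.5748347e-06
Denominator = 18 * mu = 18 * 0.001 = 0.018
v_s = 9.5748347e-06 / 0.018 = 5.31935e-04 m/s
Check: Re = rho_f * v_s * d / mu = 1000 * 5.31935e-04 * 2.06e-04 / 0.001 = 0.11 < 1, so Stokes' law applies.

5.31935e-04 m/s


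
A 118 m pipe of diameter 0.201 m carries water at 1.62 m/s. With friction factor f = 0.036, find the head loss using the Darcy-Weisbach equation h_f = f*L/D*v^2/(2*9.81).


v^2 = 1.62^2 = 2.6244 m^2/s^2
L/D = 118/0.201 = 587.06468
h_f = f*(L/D)*v^2/(2g) = 0.036 * 587.06468 * 2.6244 / 19.62 = 2.82696 m

2.82696 m


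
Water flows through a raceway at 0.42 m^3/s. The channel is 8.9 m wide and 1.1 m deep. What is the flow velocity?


Cross-sectional area = W * d = 8.9 * 1.1 = 9.79 m^2
Velocity = Q / A = 0.42 / 9.79 = 0.0429009 m/s

0.0429009 m/s


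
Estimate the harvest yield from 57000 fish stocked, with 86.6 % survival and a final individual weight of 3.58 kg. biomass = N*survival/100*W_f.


Survivors = 57000 * 86.6/100 = 49362 fish
Harvest biomass = survivors * W_f = 49362 * 3.58 = 176715.96 kg

176715.96 kg


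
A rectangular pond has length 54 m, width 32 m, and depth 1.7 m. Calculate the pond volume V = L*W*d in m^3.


Base area = L * W = 54 * 32 = 1728 m^2
Volume = area * depth = 1728 * 1.7 = 2937.6 m^3

2937.6 m^3


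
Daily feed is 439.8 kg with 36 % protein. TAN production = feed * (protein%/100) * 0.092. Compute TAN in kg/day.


Protein in feed = 439.8 * 36/100 = 158.328 kg/day
TAN = protein * 0.092 = 158.328 * 0.092 = 14.566176 kg/day

14.566176 kg/day


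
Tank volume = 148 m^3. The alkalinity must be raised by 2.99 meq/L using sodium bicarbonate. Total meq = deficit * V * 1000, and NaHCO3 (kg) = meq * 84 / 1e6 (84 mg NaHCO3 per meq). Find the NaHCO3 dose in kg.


Tank volume in L = 148 m^3 * 1000 = 148000 L
Total meq required = 2.99 meq/L * 148000 L = 442520 meq
NaHCO3 mass = 442520 meq * 84 mg/meq / 1e6 = 37.1717 kg

37.1717 kg


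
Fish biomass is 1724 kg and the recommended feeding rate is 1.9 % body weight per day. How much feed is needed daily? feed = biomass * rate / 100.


Feeding rate fraction = 1.9% / 100 = 0.019
Daily feed = 1724 kg * 0.019 = 32.756 kg/day

32.756 kg/day


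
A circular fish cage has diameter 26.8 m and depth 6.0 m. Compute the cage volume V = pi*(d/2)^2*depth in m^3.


r = d/2 = 26.8/2 = 13.4 m
Base area = pi*r^2 = pi*13.4^2 = 564.10438 m^2
Volume = 564.10438 * 6.0 = 3384.63 m^3

3384.63 m^3


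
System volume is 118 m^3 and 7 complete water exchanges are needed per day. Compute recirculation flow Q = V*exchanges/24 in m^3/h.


Daily recirculation volume = 118 m^3 * 7 = 826 m^3/day
Flow rate Q = daily volume / 24 h = 826 / 24 = 34.4167 m^3/h

34.4167 m^3/h


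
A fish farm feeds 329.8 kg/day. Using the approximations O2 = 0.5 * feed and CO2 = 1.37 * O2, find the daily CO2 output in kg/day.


O2 = 329.8 * 0.5 = 164.9
CO2 = 164.9 * 1.37 = 225.913

225.913 kg/day


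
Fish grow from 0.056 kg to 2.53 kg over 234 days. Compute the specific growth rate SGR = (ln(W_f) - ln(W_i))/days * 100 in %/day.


ln(W_f) = ln(2.53) = 0.9282193
ln(W_i) = ln(0.056) = -2.8824036
ln(W_f) - ln(W_i) = 0.9282193 - -2.8824036 = 3.8106229
SGR = 3.8106229 / 234 * 100 = 1.62847 %/day

1.62847 %/day


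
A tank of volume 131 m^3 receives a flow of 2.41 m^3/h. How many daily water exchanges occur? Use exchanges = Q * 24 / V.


Daily flow volume = 2.41 m^3/h * 24 h = 57.84 m^3/day
Exchanges = daily flow / tank volume = 57.84 / 131 = 0.441527 exchanges/day

0.441527 exchanges/day


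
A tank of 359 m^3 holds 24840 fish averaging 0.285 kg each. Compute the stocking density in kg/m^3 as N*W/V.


Total biomass = 24840 fish * 0.285 kg = 7079.4 kg
Density = total biomass / volume = 7079.4 / 359 = 19.7198 kg/m^3

19.7198 kg/m^3


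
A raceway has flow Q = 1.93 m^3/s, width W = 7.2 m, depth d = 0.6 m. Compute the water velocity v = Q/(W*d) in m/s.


Cross-sectional area = W * d = 7.2 * 0.6 = 4.32 m^2
Velocity = Q / A = 1.93 / 4.32 = 0.446759 m/s

0.446759 m/s


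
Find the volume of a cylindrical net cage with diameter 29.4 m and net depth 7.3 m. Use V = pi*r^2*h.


r = d/2 = 29.4/2 = 14.7 m
Base area = pi*r^2 = pi*14.7^2 = 678.86676 m^2
Volume = 678.86676 * 7.3 = 4955.73 m^3

4955.73 m^3


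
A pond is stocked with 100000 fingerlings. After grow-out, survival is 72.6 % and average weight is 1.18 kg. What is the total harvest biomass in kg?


Survivors = 100000 * 72.6/100 = 72600 fish
Harvest biomass = survivors * W_f = 72600 * 1.18 = 85668 kg

85668 kg


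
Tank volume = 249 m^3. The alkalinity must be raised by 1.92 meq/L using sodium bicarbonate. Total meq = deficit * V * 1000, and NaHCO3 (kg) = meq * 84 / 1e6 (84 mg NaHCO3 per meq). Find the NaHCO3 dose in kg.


Tank volume in L = 249 m^3 * 1000 = 249000 L
Total meq required = 1.92 meq/L * 249000 L = 478080 meq
NaHCO3 mass = 478080 meq * 84 mg/meq / 1e6 = 40.1587 kg

40.1587 kg


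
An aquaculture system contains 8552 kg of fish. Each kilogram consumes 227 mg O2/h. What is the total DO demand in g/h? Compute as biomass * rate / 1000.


Total O2 consumption (mg/h) = 8552 kg * 227 mg/(kg*h) = 1941304 mg/h
Convert to g/h: 1941304 / 1000 = 1941.304 g/h

1941.304 g/h


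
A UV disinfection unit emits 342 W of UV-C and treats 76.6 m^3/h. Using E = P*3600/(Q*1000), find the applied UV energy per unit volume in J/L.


Energy delivered per hour = 342 W * 3600 s = 1231200 J/h
Volume treated per hour = 76.6 m^3/h * 1000 = 76600 L/h
dose = 1231200 / 76600 = 16.0731 J/L

16.0731 J/L


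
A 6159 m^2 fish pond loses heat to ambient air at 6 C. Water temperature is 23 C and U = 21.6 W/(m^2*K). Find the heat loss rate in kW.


Temperature difference dT = 23 - 6 = 17 K
Heat loss (W) = U * A * dT = 21.6 * 6159 * 17 = 2261584.8 W
Convert to kW: 2261584.8 / 1000 = 2261.5848 kW

2261.5848 kW


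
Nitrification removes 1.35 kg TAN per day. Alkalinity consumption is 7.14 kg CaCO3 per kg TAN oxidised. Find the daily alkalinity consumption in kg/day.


Alkalinity factor: 7.14 kg CaCO3 consumed per kg TAN nitrified
alk = 1.35 kg TAN * 7.14 = 9.639 kg CaCO3/day

9.639 kg CaCO3/day


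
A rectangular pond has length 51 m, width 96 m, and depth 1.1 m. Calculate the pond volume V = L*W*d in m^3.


Base area = L * W = 51 * 96 = 4896 m^2
Volume = area * depth = 4896 * 1.1 = 5385.6 m^3

5385.6 m^3


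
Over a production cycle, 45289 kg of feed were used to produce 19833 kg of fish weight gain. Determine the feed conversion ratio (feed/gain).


FCR = feed consumed / weight gained
FCR = 45289 kg / 19833 kg = 2.28352

2.28352


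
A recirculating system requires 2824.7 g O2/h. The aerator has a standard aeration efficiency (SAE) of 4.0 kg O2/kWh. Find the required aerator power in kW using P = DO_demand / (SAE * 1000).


SAE in g O2/kWh = 4.0 * 1000 = 4000 g/kWh
P = DO_demand / SAE_g = 2824.7 / 4000 = 0.706175 kW

0.706175 kW


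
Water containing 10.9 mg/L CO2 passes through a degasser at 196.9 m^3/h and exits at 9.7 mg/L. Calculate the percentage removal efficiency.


CO2_out / CO2_in = 9.7 / 10.9 = 0.88990826
Fraction remaining = 0.88990826
efficiency = (1 - 0.88990826) * 100 = 11.0092 %

11.0092 %


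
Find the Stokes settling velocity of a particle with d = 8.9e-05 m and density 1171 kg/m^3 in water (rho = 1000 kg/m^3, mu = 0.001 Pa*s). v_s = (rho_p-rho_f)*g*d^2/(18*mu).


Density difference: rho_p - rho_f = 1171 - 1000 = 171 kg/m^3
d^2 = (8.9e-05)^2 = 7.921e-09 m^2
Numerator = (rho_p - rho_f) * g * d^2 = 171 * 9.81 * 7.921e-09 = 1.3287557e-05
Denominator = 18 * mu = 18 * 0.001 = 0.018
v_s = 1.3287557e-05 / 0.018 = 7.38198e-04 m/s
Check: Re = rho_f * v_s * d / mu = 1000 * 7.38198e-04 * 8.9e-05 / 0.001 = 0.0657 < 1, so Stokes' law applies.

7.38198e-04 m/s


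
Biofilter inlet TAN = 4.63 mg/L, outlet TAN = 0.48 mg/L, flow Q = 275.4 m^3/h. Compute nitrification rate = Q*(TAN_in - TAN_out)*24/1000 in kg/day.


Concentration drop: TAN_in - TAN_out = 4.63 - 0.48 = 4.15 mg/L
Hourly TAN removed = Q * dTAN = 275.4 m^3/h * 4.15 mg/L = 1142.91 g/h  (m^3/h * mg/L = g/h)
Daily TAN removed = 1142.91 * 24 = 27429.84 g/day
Convert to kg/day: 27429.84 / 1000 = 27.42984 kg/day

27.42984 kg/day


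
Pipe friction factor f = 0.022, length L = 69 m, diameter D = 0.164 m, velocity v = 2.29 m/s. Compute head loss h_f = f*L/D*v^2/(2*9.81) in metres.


v^2 = 2.29^2 = 5.2441 m^2/s^2
L/D = 69/0.164 = 420.73171
h_f = f*(L/D)*v^2/(2g) = 0.022 * 420.73171 * 5.2441 / 19.62 = 2.474 m

2.474 m


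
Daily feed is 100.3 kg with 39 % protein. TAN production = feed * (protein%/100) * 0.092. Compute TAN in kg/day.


Protein in feed = 100.3 * 39/100 = 39.117 kg/day
TAN = protein * 0.092 = 39.117 * 0.092 = 3.598764 kg/day

3.598764 kg/day


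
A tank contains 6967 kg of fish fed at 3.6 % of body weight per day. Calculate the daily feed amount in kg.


Feeding rate fraction = 3.6% / 100 = 0.036
Daily feed = 6967 kg * 0.036 = 250.812 kg/day

250.812 kg/day


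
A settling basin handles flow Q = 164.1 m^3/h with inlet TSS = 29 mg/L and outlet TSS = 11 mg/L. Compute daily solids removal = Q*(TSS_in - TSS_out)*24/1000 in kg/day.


Concentration drop: TSS_in - TSS_out = 29 - 11 = 18 mg/L
Hourly solids removed = Q * dTSS = 164.1 m^3/h * 18 mg/L = 2953.8 g/h  (m^3/h * mg/L = g/h)
Daily solids removed = 2953.8 * 24 = 70891.2 g/day
Convert g to kg: 70891.2 / 1000 = 70.8912 kg/day

70.8912 kg/day


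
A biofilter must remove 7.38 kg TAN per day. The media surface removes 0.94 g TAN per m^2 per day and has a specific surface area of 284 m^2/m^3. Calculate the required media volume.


A = 7.38*1000 / 0.94 = 7851.0638 m^2
V = 7851.0638 / 284 = 27.6446

27.6446 m^3


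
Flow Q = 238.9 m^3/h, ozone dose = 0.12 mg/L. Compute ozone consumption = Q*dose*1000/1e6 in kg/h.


O3 demand (mg/h) = Q * dose * 1000 = 238.9 * 0.12 * 1000 = 28668 mg/h
Convert mg to kg: 28668 / 1e6 = 0.028668 kg/h

0.028668 kg/h


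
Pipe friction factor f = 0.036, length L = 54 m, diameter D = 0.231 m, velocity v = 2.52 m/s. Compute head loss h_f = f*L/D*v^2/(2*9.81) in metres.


v^2 = 2.52^2 = 6.3504 m^2/s^2
L/D = 54/0.231 = 233.76623
h_f = f*(L/D)*v^2/(2g) = 0.036 * 233.76623 * 6.3504 / 19.62 = 2.72387 m

2.72387 m


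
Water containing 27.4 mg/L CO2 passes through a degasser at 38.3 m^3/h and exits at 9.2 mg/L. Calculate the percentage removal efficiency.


CO2_out / CO2_in = 9.2 / 27.4 = 0.33576642
Fraction remaining = 0.33576642
efficiency = (1 - 0.33576642) * 100 = 66.4234 %

66.4234 %


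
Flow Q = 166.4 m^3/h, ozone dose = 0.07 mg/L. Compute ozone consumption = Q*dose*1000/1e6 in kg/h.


O3 demand (mg/h) = Q * dose * 1000 = 166.4 * 0.07 * 1000 = 11648 mg/h
Convert mg to kg: 11648 / 1e6 = 0.011648 kg/h

0.011648 kg/h


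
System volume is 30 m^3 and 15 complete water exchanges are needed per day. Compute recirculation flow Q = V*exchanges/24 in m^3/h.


Daily recirculation volume = 30 m^3 * 15 = 450 m^3/day
Flow rate Q = daily volume / 24 h = 450 / 24 = 18.75 m^3/h

18.75 m^3/h


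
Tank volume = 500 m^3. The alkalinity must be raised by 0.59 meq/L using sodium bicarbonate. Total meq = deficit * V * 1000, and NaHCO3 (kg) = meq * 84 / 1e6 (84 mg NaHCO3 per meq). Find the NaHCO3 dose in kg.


Tank volume in L = 500 m^3 * 1000 = 500000 L
Total meq required = 0.59 meq/L * 500000 L = 295000 meq
NaHCO3 mass = 295000 meq * 84 mg/meq / 1e6 = 24.78 kg

24.78 kg


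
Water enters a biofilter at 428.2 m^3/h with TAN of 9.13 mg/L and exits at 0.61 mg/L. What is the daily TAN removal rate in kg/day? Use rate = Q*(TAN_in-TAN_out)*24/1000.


Concentration drop: TAN_in - TAN_out = 9.13 - 0.61 = 8.52 mg/L
Hourly TAN removed = Q * dTAN = 428.2 m^3/h * 8.52 mg/L = 3648.264 g/h  (m^3/h * mg/L = g/h)
Daily TAN removed = 3648.264 * 24 = 87558.336 g/day
Convert to kg/day: 87558.336 / 1000 = 87.558336 kg/day

87.558336 kg/day


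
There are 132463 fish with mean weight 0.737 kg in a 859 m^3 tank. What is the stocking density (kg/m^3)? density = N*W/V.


Total biomass = 132463 fish * 0.737 kg = 97625.231 kg
Density = total biomass / volume = 97625.231 / 859 = 113.65 kg/m^3

113.65 kg/m^3


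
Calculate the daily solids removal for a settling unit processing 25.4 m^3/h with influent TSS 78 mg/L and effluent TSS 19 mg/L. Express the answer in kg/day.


Concentration drop: TSS_in - TSS_out = 78 - 19 = 59 mg/L
Hourly solids removed = Q * dTSS = 25.4 m^3/h * 59 mg/L = 1498.6 g/h  (m^3/h * mg/L = g/h)
Daily solids removed = 1498.6 * 24 = 35966.4 g/day
Convert g to kg: 35966.4 / 1000 = 35.9664 kg/day

35.9664 kg/day


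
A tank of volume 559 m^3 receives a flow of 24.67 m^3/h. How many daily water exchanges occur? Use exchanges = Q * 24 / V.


Daily flow volume = 24.67 m^3/h * 24 h = 592.08 m^3/day
Exchanges = daily flow / tank volume = 592.08 / 559 = 1.05918 exchanges/day

1.05918 exchanges/day


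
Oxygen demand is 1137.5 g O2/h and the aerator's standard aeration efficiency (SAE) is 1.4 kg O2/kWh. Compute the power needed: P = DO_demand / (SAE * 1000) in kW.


SAE in g O2/kWh = 1.4 * 1000 = 1400 g/kWh
P = DO_demand / SAE_g = 1137.5 / 1400 = 0.8125 kW

0.8125 kW


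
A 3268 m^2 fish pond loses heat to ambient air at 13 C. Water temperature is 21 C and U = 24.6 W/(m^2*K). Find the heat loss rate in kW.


Temperature difference dT = 21 - 13 = 8 K
Heat loss (W) = U * A * dT = 24.6 * 3268 * 8 = 643142.4 W
Convert to kW: 643142.4 / 1000 = 643.1424 kW

643.1424 kW


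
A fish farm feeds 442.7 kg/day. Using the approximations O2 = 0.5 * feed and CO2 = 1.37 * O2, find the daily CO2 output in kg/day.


O2 = 442.7 * 0.5 = 221.35
CO2 = 221.35 * 1.37 = 303.2495

303.2495 kg/day


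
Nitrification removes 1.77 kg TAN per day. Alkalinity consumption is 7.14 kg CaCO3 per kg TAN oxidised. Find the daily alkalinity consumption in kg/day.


Alkalinity factor: 7.14 kg CaCO3 consumed per kg TAN nitrified
alk = 1.77 kg TAN * 7.14 = 12.6378 kg CaCO3/day

12.6378 kg CaCO3/day


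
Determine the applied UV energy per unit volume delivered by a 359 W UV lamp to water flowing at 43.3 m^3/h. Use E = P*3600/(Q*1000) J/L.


Energy delivered per hour = 359 W * 3600 s = 1292400 J/h
Volume treated per hour = 43.3 m^3/h * 1000 = 43300 L/h
dose = 1292400 / 43300 = 29.8476 J/L

29.8476 J/L


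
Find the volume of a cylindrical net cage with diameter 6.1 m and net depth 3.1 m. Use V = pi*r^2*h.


r = d/2 = 6.1/2 = 3.05 m
Base area = pi*r^2 = pi*3.05^2 = 29.224666 m^2
Volume = 29.224666 * 3.1 = 90.5965 m^3

90.5965 m^3


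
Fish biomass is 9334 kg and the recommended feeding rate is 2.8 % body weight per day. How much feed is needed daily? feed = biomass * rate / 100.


Feeding rate fraction = 2.8% / 100 = 0.028
Daily feed = 9334 kg * 0.028 = 261.352 kg/day

261.352 kg/day


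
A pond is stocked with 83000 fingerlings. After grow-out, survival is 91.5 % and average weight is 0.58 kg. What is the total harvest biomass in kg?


Survivors = 83000 * 91.5/100 = 75945 fish
Harvest biomass = survivors * W_f = 75945 * 0.58 = 44048.1 kg

44048.1 kg


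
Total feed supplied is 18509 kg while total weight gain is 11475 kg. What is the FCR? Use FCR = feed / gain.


FCR = feed consumed / weight gained
FCR = 18509 kg / 11475 kg = 1.61298

1.61298


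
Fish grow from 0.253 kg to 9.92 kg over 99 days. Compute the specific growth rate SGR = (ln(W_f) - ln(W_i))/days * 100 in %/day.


ln(W_f) = ln(9.92) = 2.2945529
ln(W_i) = ln(0.253) = -1.3743658
ln(W_f) - ln(W_i) = 2.2945529 - -1.3743658 = 3.6689187
SGR = 3.6689187 / 99 * 100 = 3.70598 %/day

3.70598 %/day


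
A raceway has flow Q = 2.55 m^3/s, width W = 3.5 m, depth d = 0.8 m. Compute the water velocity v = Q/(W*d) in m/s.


Cross-sectional area = W * d = 3.5 * 0.8 = 2.8 m^2
Velocity = Q / A = 2.55 / 2.8 = 0.910714 m/s

0.910714 m/s


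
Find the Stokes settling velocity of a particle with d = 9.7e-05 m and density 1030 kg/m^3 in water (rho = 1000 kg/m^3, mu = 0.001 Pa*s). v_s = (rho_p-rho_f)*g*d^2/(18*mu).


Density difference: rho_p - rho_f = 1030 - 1000 = 30 kg/m^3
d^2 = (9.7e-05)^2 = 9.409e-09 m^2
Numerator = (rho_p - rho_f) * g * d^2 = 30 * 9.81 * 9.409e-09 = 2.7690687e-06
Denominator = 18 * mu = 18 * 0.001 = 0.018
v_s = 2.7690687e-06 / 0.018 = 1.53837e-04 m/s
Check: Re = rho_f * v_s * d / mu = 1000 * 1.53837e-04 * 9.7e-05 / 0.001 = 0.0149 < 1, so Stokes' law applies.

1.53837e-04 m/s


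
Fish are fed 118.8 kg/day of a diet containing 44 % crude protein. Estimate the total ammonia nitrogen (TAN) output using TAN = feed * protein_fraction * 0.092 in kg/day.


Protein in feed = 118.8 * 44/100 = 52.272 kg/day
TAN = protein * 0.092 = 52.272 * 0.092 = 4.809024 kg/day

4.809024 kg/day


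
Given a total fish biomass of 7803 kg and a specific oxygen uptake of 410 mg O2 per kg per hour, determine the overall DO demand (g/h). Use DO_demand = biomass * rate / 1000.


Total O2 consumption (mg/h) = 7803 kg * 410 mg/(kg*h) = 3199230 mg/h
Convert to g/h: 3199230 / 1000 = 3199.23 g/h

3199.23 g/h


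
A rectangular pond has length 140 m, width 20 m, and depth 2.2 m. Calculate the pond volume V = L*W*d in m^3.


Base area = L * W = 140 * 20 = 2800 m^2
Volume = area * depth = 2800 * 2.2 = 6160 m^3

6160 m^3


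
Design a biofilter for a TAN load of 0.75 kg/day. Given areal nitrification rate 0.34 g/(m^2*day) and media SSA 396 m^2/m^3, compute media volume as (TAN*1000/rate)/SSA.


A = 0.75*1000 / 0.34 = 2205.8824 m^2
V = 2205.8824 / 396 = 5.57041

5.57041 m^3


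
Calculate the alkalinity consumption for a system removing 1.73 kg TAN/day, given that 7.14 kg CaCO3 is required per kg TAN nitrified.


Alkalinity factor: 7.14 kg CaCO3 consumed per kg TAN nitrified
alk = 1.73 kg TAN * 7.14 = 12.3522 kg CaCO3/day

12.3522 kg CaCO3/day


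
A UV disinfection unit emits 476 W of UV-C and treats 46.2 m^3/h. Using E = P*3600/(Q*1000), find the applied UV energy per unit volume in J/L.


Energy delivered per hour = 476 W * 3600 s = 1713600 J/h
Volume treated per hour = 46.2 m^3/h * 1000 = 46200 L/h
dose = 1713600 / 46200 = 37.0909 J/L

37.0909 J/L


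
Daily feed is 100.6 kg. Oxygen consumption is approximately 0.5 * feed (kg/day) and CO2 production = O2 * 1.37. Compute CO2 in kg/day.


O2 = 100.6 * 0.5 = 50.3
CO2 = 50.3 * 1.37 = 68.911

68.911 kg/day


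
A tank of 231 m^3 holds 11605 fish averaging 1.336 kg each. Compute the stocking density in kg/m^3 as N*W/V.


Total biomass = 11605 fish * 1.336 kg = 15504.28 kg
Density = total biomass / volume = 15504.28 / 231 = 67.1181 kg/m^3

67.1181 kg/m^3


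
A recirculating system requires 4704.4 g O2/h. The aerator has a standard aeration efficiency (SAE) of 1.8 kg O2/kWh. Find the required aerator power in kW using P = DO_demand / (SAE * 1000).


SAE in g O2/kWh = 1.8 * 1000 = 1800 g/kWh
P = DO_demand / SAE_g = 4704.4 / 1800 = 2.61356 kW

2.61356 kW


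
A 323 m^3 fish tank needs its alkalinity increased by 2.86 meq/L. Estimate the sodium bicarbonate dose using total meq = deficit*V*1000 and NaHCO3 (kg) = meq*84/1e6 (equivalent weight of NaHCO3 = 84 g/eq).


Tank volume in L = 323 m^3 * 1000 = 323000 L
Total meq required = 2.86 meq/L * 323000 L = 923780 meq
NaHCO3 mass = 923780 meq * 84 mg/meq / 1e6 = 77.5975 kg

77.5975 kg


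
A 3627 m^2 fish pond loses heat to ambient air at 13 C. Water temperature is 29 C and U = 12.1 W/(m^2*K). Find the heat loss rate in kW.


Temperature difference dT = 29 - 13 = 16 K
Heat loss (W) = U * A * dT = 12.1 * 3627 * 16 = 702187.2 W
Convert to kW: 702187.2 / 1000 = 702.1872 kW

702.1872 kW


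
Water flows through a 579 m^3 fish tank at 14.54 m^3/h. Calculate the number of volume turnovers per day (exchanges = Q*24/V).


Daily flow volume = 14.54 m^3/h * 24 h = 348.96 m^3/day
Exchanges = daily flow / tank volume = 348.96 / 579 = 0.602694 exchanges/day

0.602694 exchanges/day


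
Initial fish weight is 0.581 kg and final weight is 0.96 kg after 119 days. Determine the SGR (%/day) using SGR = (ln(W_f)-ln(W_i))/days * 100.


ln(W_f) = ln(0.96) = -0.040821995
ln(W_i) = ln(0.581) = -0.54300452
ln(W_f) - ln(W_i) = -0.040821995 - -0.54300452 = 0.50218253
SGR = 0.50218253 / 119 * 100 = 0.422002 %/day

0.422002 %/day


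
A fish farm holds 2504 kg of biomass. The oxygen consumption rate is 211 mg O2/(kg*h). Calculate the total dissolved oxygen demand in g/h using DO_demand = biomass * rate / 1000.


Total O2 consumption (mg/h) = 2504 kg * 211 mg/(kg*h) = 528344 mg/h
Convert to g/h: 528344 / 1000 = 528.344 g/h

528.344 g/h


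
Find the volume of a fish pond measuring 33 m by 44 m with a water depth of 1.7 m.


Base area = L * W = 33 * 44 = 1452 m^2
Volume = area * depth = 1452 * 1.7 = 2468.4 m^3

2468.4 m^3


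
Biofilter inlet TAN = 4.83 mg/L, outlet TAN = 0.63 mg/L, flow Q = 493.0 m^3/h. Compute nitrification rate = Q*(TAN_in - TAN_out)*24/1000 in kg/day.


Concentration drop: TAN_in - TAN_out = 4.83 - 0.63 = 4.2 mg/L
Hourly TAN removed = Q * dTAN = 493.0 m^3/h * 4.2 mg/L = 2070.6 g/h  (m^3/h * mg/L = g/h)
Daily TAN removed = 2070.6 * 24 = 49694.4 g/day
Convert to kg/day: 49694.4 / 1000 = 49.6944 kg/day

49.6944 kg/day


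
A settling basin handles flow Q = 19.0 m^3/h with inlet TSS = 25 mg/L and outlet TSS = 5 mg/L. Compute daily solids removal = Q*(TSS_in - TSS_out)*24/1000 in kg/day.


Concentration drop: TSS_in - TSS_out = 25 - 5 = 20 mg/L
Hourly solids removed = Q * dTSS = 19.0 m^3/h * 20 mg/L = 380 g/h  (m^3/h * mg/L = g/h)
Daily solids removed = 380 * 24 = 9120 g/day
Convert g to kg: 9120 / 1000 = 9.12 kg/day

9.12 kg/day


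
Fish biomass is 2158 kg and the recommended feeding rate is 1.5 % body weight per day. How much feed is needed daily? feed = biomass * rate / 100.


Feeding rate fraction = 1.5% / 100 = 0.015
Daily feed = 2158 kg * 0.015 = 32.37 kg/day

32.37 kg/day


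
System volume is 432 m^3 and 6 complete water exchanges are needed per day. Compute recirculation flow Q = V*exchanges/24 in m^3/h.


Daily recirculation volume = 432 m^3 * 6 = 2592 m^3/day
Flow rate Q = daily volume / 24 h = 2592 / 24 = 108 m^3/h

108 m^3/h


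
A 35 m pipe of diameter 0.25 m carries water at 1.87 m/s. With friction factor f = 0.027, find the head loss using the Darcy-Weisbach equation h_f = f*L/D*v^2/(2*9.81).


v^2 = 1.87^2 = 3.4969 m^2/s^2
L/D = 35/0.25 = 140
h_f = f*(L/D)*v^2/(2g) = 0.027 * 140 * 3.4969 / 19.62 = 0.673715 m

0.673715 m


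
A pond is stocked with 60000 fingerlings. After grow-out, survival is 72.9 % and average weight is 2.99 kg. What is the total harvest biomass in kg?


Survivors = 60000 * 72.9/100 = 43740 fish
Harvest biomass = survivors * W_f = 43740 * 2.99 = 130782.6 kg

130782.6 kg


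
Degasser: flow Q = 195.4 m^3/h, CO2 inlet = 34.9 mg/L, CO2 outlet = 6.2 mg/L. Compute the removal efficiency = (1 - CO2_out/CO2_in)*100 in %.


CO2_out / CO2_in = 6.2 / 34.9 = 0.17765043
Fraction remaining = 0.17765043
efficiency = (1 - 0.17765043) * 100 = 82.235 %

82.235 %


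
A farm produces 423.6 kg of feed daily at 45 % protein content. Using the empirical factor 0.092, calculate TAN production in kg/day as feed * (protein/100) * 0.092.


Protein in feed = 423.6 * 45/100 = 190.62 kg/day
TAN = protein * 0.092 = 190.62 * 0.092 = 17.53704 kg/day

17.53704 kg/day


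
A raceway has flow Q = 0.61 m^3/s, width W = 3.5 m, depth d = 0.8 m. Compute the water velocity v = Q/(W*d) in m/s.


Cross-sectional area = W * d = 3.5 * 0.8 = 2.8 m^2
Velocity = Q / A = 0.61 / 2.8 = 0.217857 m/s

0.217857 m/s


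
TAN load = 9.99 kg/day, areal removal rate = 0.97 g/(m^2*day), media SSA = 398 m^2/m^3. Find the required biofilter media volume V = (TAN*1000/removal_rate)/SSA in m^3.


A = 9.99*1000 / 0.97 = 10298.969 m^2
V = 10298.969 / 398 = 25.8768

25.8768 m^3


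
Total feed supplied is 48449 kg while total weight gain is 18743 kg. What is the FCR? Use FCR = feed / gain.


FCR = feed consumed / weight gained
FCR = 48449 kg / 18743 kg = 2.58491

2.58491


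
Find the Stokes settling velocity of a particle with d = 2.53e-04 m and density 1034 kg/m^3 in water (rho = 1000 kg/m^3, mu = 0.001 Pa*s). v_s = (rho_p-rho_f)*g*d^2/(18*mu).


Density difference: rho_p - rho_f = 1034 - 1000 = 34 kg/m^3
d^2 = (2.53e-04)^2 = 6.4009e-08 m^2
Numerator = (rho_p - rho_f) * g * d^2 = 34 * 9.81 * 6.4009e-08 = 2.1349562e-05
Denominator = 18 * mu = 18 * 0.001 = 0.018
v_s = 2.1349562e-05 / 0.018 = 0.00118609 m/s
Check: Re = rho_f * v_s * d / mu = 1000 * 0.00118609 * 2.53e-04 / 0.001 = 0.3 < 1, so Stokes' law applies.

0.00118609 m/s


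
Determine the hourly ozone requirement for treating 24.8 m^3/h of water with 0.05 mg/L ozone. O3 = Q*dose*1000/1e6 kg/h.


O3 demand (mg/h) = Q * dose * 1000 = 24.8 * 0.05 * 1000 = 1240 mg/h
Convert mg to kg: 1240 / 1e6 = 0.00124 kg/h

0.00124 kg/h


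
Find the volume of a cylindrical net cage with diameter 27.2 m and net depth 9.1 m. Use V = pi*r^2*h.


r = d/2 = 27.2/2 = 13.6 m
Base area = pi*r^2 = pi*13.6^2 = 581.06898 m^2
Volume = 581.06898 * 9.1 = 5287.73 m^3

5287.73 m^3


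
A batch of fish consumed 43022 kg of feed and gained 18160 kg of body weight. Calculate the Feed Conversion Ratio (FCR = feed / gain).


FCR = feed consumed / weight gained
FCR = 43022 kg / 18160 kg = 2.36905

2.36905


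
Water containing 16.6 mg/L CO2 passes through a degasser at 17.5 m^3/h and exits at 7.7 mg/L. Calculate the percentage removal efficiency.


CO2_out / CO2_in = 7.7 / 16.6 = 0.46385542
Fraction remaining = 0.46385542
efficiency = (1 - 0.46385542) * 100 = 53.6145 %

53.6145 %


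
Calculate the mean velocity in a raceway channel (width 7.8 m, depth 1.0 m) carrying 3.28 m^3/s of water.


Cross-sectional area = W * d = 7.8 * 1.0 = 7.8 m^2
Velocity = Q / A = 3.28 / 7.8 = 0.420513 m/s

0.420513 m/s


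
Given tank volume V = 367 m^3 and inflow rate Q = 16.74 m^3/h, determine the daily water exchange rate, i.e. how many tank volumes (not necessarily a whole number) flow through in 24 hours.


Daily flow volume = 16.74 m^3/h * 24 h = 401.76 m^3/day
Exchanges = daily flow / tank volume = 401.76 / 367 = 1.09471 exchanges/day

1.09471 exchanges/day


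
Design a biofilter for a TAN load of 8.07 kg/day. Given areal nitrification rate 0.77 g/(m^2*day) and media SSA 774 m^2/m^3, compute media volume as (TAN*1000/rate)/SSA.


A = 8.07*1000 / 0.77 = 10480.519 m^2
V = 10480.519 / 774 = 13.5407

13.5407 m^3


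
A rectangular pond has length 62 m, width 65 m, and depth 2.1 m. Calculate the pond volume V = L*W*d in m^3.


Base area = L * W = 62 * 65 = 4030 m^2
Volume = area * depth = 4030 * 2.1 = 8463 m^3

8463 m^3


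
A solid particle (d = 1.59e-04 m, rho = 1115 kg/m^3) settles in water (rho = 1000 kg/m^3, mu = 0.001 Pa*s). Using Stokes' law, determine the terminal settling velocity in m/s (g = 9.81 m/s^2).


Density difference: rho_p - rho_f = 1115 - 1000 = 115 kg/m^3
d^2 = (1.59e-04)^2 = 2.5281e-08 m^2
Numerator = (rho_p - rho_f) * g * d^2 = 115 * 9.81 * 2.5281e-08 = 2.852076e-05
Denominator = 18 * mu = 18 * 0.001 = 0.018
v_s = 2.852076e-05 / 0.018 = 0.00158449 m/s
Check: Re = rho_f * v_s * d / mu = 1000 * 0.00158449 * 1.59e-04 / 0.001 = 0.252 < 1, so Stokes' law applies.

0.00158449 m/s


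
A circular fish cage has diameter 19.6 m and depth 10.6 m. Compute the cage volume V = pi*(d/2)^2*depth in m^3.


r = d/2 = 19.6/2 = 9.8 m
Base area = pi*r^2 = pi*9.8^2 = 301.71856 m^2
Volume = 301.71856 * 10.6 = 3198.22 m^3

3198.22 m^3


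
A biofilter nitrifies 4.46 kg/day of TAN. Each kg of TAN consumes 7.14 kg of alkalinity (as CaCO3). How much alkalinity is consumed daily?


Alkalinity factor: 7.14 kg CaCO3 consumed per kg TAN nitrified
alk = 4.46 kg TAN * 7.14 = 31.8444 kg CaCO3/day

31.8444 kg CaCO3/day


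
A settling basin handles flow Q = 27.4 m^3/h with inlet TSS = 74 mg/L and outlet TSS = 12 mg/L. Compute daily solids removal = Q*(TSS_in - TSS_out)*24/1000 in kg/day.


Concentration drop: TSS_in - TSS_out = 74 - 12 = 62 mg/L
Hourly solids removed = Q * dTSS = 27.4 m^3/h * 62 mg/L = 1698.8 g/h  (m^3/h * mg/L = g/h)
Daily solids removed = 1698.8 * 24 = 40771.2 g/day
Convert g to kg: 40771.2 / 1000 = 40.7712 kg/day

40.7712 kg/day


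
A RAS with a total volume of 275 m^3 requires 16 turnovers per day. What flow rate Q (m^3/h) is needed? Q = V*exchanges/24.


Daily recirculation volume = 275 m^3 * 16 = 4400 m^3/day
Flow rate Q = daily volume / 24 h = 4400 / 24 = 183.333 m^3/h

183.333 m^3/h


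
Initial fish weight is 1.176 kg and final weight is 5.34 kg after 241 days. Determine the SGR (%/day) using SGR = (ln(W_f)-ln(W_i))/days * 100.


ln(W_f) = ln(5.34) = 1.6752257
ln(W_i) = ln(1.176) = 0.16211885
ln(W_f) - ln(W_i) = 1.6752257 - 0.16211885 = 1.5131069
SGR = 1.5131069 / 241 * 100 = 0.627845 %/day

0.627845 %/day


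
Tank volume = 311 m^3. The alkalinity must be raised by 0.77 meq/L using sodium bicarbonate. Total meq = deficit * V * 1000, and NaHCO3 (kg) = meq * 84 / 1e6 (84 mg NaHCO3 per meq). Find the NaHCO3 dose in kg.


Tank volume in L = 311 m^3 * 1000 = 311000 L
Total meq required = 0.77 meq/L * 311000 L = 239470 meq
NaHCO3 mass = 239470 meq * 84 mg/meq / 1e6 = 20.1155 kg

20.1155 kg


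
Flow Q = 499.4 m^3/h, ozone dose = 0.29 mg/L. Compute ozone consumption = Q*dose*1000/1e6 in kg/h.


O3 demand (mg/h) = Q * dose * 1000 = 499.4 * 0.29 * 1000 = 144826 mg/h
Convert mg to kg: 144826 / 1e6 = 0.144826 kg/h

0.144826 kg/h


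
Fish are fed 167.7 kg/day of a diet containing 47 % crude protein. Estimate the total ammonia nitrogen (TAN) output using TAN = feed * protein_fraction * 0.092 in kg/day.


Protein in feed = 167.7 * 47/100 = 78.819 kg/day
TAN = protein * 0.092 = 78.819 * 0.092 = 7.251348 kg/day

7.251348 kg/day


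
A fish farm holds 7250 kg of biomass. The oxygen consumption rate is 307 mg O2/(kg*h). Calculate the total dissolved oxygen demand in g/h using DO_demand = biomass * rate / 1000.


Total O2 consumption (mg/h) = 7250 kg * 307 mg/(kg*h) = 2225750 mg/h
Convert to g/h: 2225750 / 1000 = 2225.75 g/h

2225.75 g/h


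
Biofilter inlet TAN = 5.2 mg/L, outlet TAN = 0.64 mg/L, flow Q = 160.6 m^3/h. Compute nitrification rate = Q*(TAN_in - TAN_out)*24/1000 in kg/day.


Concentration drop: TAN_in - TAN_out = 5.2 - 0.64 = 4.56 mg/L
Hourly TAN removed = Q * dTAN = 160.6 m^3/h * 4.56 mg/L = 732.336 g/h  (m^3/h * mg/L = g/h)
Daily TAN removed = 732.336 * 24 = 17576.064 g/day
Convert to kg/day: 17576.064 / 1000 = 17.576064 kg/day

17.576064 kg/day


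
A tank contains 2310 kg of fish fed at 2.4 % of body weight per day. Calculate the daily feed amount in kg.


Feeding rate fraction = 2.4% / 100 = 0.024
Daily feed = 2310 kg * 0.024 = 55.44 kg/day

55.44 kg/day


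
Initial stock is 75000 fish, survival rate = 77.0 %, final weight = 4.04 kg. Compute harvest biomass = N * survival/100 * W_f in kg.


Survivors = 75000 * 77.0/100 = 57750 fish
Harvest biomass = survivors * W_f = 57750 * 4.04 = 233310 kg

233310 kg


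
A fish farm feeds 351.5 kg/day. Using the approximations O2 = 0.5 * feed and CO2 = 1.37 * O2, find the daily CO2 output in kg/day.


O2 = 351.5 * 0.5 = 175.75
CO2 = 175.75 * 1.37 = 240.7775

240.7775 kg/day


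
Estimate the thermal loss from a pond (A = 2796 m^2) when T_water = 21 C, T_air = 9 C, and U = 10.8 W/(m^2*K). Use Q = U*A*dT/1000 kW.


Temperature difference dT = 21 - 9 = 12 K
Heat loss (W) = U * A * dT = 10.8 * 2796 * 12 = 362361.6 W
Convert to kW: 362361.6 / 1000 = 362.3616 kW

362.3616 kW


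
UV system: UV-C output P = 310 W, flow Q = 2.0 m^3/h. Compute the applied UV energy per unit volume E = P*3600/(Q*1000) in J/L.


Energy delivered per hour = 310 W * 3600 s = 1116000 J/h
Volume treated per hour = 2.0 m^3/h * 1000 = 2000 L/h
dose = 1116000 / 2000 = 558 J/L

558 J/L


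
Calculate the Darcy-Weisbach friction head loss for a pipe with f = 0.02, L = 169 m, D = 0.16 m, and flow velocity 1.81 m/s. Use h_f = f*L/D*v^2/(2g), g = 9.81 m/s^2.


v^2 = 1.81^2 = 3.2761 m^2/s^2
L/D = 169/0.16 = 1056.25
h_f = f*(L/D)*v^2/(2g) = 0.02 * 1056.25 * 3.2761 / 19.62 = 3.5274 m

3.5274 m


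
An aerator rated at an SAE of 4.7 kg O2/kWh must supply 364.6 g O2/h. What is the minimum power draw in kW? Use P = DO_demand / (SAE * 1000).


SAE in g O2/kWh = 4.7 * 1000 = 4700 g/kWh
P = DO_demand / SAE_g = 364.6 / 4700 = 0.0775745 kW

0.0775745 kW


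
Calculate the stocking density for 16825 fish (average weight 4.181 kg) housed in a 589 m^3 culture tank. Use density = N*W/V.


Total biomass = 16825 fish * 4.181 kg = 70345.325 kg
Density = total biomass / volume = 70345.325 / 589 = 119.432 kg/m^3

119.432 kg/m^3


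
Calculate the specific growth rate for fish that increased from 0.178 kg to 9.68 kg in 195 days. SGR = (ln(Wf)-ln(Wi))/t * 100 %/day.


ln(W_f) = ln(9.68) = 2.2700619
ln(W_i) = ln(0.178) = -1.7259717
ln(W_f) - ln(W_i) = 2.2700619 - -1.7259717 = 3.9960336
SGR = 3.9960336 / 195 * 100 = 2.04925 %/day

2.04925 %/day


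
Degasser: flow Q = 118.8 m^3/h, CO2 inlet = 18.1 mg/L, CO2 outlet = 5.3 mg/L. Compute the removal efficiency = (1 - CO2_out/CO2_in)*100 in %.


CO2_out / CO2_in = 5.3 / 18.1 = 0.29281768
Fraction remaining = 0.29281768
efficiency = (1 - 0.29281768) * 100 = 70.7182 %

70.7182 %


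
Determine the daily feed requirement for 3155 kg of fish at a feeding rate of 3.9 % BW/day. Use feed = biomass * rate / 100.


Feeding rate fraction = 3.9% / 100 = 0.039
Daily feed = 3155 kg * 0.039 = 123.045 kg/day

123.045 kg/day


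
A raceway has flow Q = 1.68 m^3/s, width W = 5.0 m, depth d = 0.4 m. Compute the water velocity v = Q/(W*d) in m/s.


Cross-sectional area = W * d = 5.0 * 0.4 = 2 m^2
Velocity = Q / A = 1.68 / 2 = 0.84 m/s

0.84 m/s


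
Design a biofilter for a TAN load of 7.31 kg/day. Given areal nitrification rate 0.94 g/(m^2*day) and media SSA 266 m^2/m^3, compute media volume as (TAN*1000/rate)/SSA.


A = 7.31*1000 / 0.94 = 7776.5957 m^2
V = 7776.5957 / 266 = 29.2353

29.2353 m^3


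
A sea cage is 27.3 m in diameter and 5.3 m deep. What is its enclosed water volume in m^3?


r = d/2 = 27.3/2 = 13.65 m
Base area = pi*r^2 = pi*13.65^2 = 585.3494 m^2
Volume = 585.3494 * 5.3 = 3102.35 m^3

3102.35 m^3


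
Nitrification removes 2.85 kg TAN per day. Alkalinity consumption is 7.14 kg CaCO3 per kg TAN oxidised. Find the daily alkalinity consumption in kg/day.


Alkalinity factor: 7.14 kg CaCO3 consumed per kg TAN nitrified
alk = 2.85 kg TAN * 7.14 = 20.349 kg CaCO3/day

20.349 kg CaCO3/day


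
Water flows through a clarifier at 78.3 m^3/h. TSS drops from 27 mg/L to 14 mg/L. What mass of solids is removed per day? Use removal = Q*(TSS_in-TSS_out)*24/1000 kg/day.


Concentration drop: TSS_in - TSS_out = 27 - 14 = 13 mg/L
Hourly solids removed = Q * dTSS = 78.3 m^3/h * 13 mg/L = 1017.9 g/h  (m^3/h * mg/L = g/h)
Daily solids removed = 1017.9 * 24 = 24429.6 g/day
Convert g to kg: 24429.6 / 1000 = 24.4296 kg/day

24.4296 kg/day


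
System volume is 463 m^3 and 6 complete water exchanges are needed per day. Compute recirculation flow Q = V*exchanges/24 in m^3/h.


Daily recirculation volume = 463 m^3 * 6 = 2778 m^3/day
Flow rate Q = daily volume / 24 h = 2778 / 24 = 115.75 m^3/h

115.75 m^3/h


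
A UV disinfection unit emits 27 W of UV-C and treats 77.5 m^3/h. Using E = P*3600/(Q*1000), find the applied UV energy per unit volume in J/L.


Energy delivered per hour = 27 W * 3600 s = 97200 J/h
Volume treated per hour = 77.5 m^3/h * 1000 = 77500 L/h
dose = 97200 / 77500 = 1.25419 J/L

1.25419 J/L


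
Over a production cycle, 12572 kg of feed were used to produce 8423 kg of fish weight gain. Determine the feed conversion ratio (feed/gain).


FCR = feed consumed / weight gained
FCR = 12572 kg / 8423 kg = 1.49258

1.49258


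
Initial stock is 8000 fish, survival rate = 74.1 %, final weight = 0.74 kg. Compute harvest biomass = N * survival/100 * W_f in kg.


Survivors = 8000 * 74.1/100 = 5928 fish
Harvest biomass = survivors * W_f = 5928 * 0.74 = 4386.72 kg

4386.72 kg


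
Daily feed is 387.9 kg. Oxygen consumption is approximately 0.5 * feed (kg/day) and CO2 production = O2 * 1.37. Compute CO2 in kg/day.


O2 = 387.9 * 0.5 = 193.95
CO2 = 193.95 * 1.37 = 265.7115

265.7115 kg/day


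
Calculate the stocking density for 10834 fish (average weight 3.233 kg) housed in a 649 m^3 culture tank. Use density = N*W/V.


Total biomass = 10834 fish * 3.233 kg = 35026.322 kg
Density = total biomass / volume = 35026.322 / 649 = 53.9697 kg/m^3

53.9697 kg/m^3
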